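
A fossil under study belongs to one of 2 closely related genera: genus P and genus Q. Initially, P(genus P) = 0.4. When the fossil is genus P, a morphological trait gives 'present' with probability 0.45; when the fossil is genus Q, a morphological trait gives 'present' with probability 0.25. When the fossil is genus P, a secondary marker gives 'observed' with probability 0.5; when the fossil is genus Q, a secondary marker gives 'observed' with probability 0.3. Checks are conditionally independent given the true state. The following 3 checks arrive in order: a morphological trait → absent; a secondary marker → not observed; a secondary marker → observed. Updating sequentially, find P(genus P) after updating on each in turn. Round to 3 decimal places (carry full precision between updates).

0.368

After a morphological trait='absent': P(genus P) = 0.55·0.4000 / (0.55·0.4000 + 0.75·0.6000) ≈ 0.3284
After a secondary marker='not observed': P(genus P) = 0.5·0.3284 / (0.5·0.3284 + 0.7·0.6716) ≈ 0.2588
After a secondary marker='observed': P(genus P) = 0.5·0.2588 / (0.5·0.2588 + 0.3·0.7412) ≈ 0.3679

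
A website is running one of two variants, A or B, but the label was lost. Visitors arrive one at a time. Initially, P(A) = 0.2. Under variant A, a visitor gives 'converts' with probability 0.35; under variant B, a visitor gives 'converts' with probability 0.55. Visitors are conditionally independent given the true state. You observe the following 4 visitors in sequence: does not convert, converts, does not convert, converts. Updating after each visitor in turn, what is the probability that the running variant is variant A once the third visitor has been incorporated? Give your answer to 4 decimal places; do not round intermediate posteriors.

0.2492

After 'does not convert': P(A) = 0.65·0.2000 / (0.65·0.2000 + 0.45·0.8000) ≈ 0.2653
After 'converts': P(A) = 0.35·0.2653 / (0.35·0.2653 + 0.55·0.7347) ≈ 0.1869
After 'does not convert': P(A) = 0.65·0.1869 / (0.65·0.1869 + 0.45·0.8131) ≈ 0.2492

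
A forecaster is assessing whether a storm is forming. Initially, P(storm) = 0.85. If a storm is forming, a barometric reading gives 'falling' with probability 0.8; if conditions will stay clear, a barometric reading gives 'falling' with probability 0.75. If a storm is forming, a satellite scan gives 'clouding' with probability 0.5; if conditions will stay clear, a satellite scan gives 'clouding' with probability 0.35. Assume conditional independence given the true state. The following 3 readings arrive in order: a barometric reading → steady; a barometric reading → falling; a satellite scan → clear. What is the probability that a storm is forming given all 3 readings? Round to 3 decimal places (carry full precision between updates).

0.788

After a barometric reading='steady': P(storm) = 0.2·0.8500 / (0.2·0.8500 + 0.25·0.1500) ≈ 0.8193
After a barometric reading='falling': P(storm) = 0.8·0.8193 / (0.8·0.8193 + 0.75·0.1807) ≈ 0.8286
After a satellite scan='clear': P(storm) = 0.5·0.8286 / (0.5·0.8286 + 0.65·0.1714) ≈ 0.7881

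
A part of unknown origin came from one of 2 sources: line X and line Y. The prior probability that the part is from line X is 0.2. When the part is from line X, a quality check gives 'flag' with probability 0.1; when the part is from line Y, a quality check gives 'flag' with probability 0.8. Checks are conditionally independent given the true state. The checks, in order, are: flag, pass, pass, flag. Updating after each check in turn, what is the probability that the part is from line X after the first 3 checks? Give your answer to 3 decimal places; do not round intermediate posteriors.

0.388

After 'flag': P(line X) = 0.1·0.2000 / (0.1·0.2000 + 0.8·0.8000) ≈ 0.0303
After 'pass': P(line X) = 0.9·0.0303 / (0.9·0.0303 + 0.2·0.9697) ≈ 0.1233
After 'pass': P(line X) = 0.9·0.1233 / (0.9·0.1233 + 0.2·0.8767) ≈ 0.3876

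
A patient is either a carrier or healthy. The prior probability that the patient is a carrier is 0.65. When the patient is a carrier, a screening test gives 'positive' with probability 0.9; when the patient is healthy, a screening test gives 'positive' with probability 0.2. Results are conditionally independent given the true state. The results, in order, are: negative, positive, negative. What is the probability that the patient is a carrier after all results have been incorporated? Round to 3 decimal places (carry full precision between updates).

0.115

After 'negative': P(carrier) = 0.1·0.6500 / (0.1·0.6500 + 0.8·0.3500) ≈ 0.1884
After 'positive': P(carrier) = 0.9·0.1884 / (0.9·0.1884 + 0.2·0.8116) ≈ 0.5109
After 'negative': P(carrier) = 0.1·0.5109 / (0.1·0.5109 + 0.8·0.4891) ≈ 0.1155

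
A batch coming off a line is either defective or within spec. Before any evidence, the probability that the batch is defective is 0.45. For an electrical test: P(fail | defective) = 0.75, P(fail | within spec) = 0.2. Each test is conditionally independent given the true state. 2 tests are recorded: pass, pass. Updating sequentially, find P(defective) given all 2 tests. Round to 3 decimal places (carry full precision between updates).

After 'pass': P(defective) = 0.25·0.4500 / (0.25·0.4500 + 0.8·0.5500) ≈ 0.2036
After 'pass': P(defective) = 0.25·0.2036 / (0.25·0.2036 + 0.8·0.7964) ≈ 0.0740

0.074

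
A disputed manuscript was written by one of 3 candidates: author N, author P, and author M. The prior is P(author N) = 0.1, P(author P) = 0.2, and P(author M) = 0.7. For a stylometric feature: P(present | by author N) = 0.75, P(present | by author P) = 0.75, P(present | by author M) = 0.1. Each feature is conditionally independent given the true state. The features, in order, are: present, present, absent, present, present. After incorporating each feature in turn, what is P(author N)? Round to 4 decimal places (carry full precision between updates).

0.3325

After 'present': normaliser = 0.75·0.1000 + 0.75·0.2000 + 0.1·0.7000; P(author N) ≈ 0.2542, P(author P) ≈ 0.5085, P(author M) ≈ 0.2373
After 'present': normaliser = 0.75·0.2542 + 0.75·0.5085 + 0.1·0.2373; P(author N) ≈ 0.3201, P(author P) ≈ 0.6401, P(author M) ≈ 0.0398
After 'absent': normaliser = 0.25·0.3201 + 0.25·0.6401 + 0.9·0.0398; P(author N) ≈ 0.2900, P(author P) ≈ 0.5800, P(author M) ≈ 0.1299
After 'present': normaliser = 0.75·0.2900 + 0.75·0.5800 + 0.1·0.1299; P(author N) ≈ 0.3268, P(author P) ≈ 0.6537, P(author M) ≈ 0.0195
After 'present': normaliser = 0.75·0.3268 + 0.75·0.6537 + 0.1·0.0195; P(author N) ≈ 0.3325, P(author P) ≈ 0.6649, P(author M) ≈ 0.0026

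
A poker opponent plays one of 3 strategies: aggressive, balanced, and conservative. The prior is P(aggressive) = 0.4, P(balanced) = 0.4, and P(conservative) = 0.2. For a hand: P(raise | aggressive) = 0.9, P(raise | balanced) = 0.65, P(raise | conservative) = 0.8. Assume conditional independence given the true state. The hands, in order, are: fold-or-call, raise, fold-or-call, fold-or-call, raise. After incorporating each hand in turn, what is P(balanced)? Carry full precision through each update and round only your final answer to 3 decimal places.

After 'fold-or-call': normaliser = 0.1·0.4000 + 0.35·0.4000 + 0.2·0.2000; P(aggressive) ≈ 0.1818, P(balanced) ≈ 0.6364, P(conservative) ≈ 0.1818
After 'raise': normaliser = 0.9·0.1818 + 0.65·0.6364 + 0.8·0.1818; P(aggressive) ≈ 0.2264, P(balanced) ≈ 0.5723, P(conservative) ≈ 0.2013
After 'fold-or-call': normaliser = 0.1·0.2264 + 0.35·0.5723 + 0.2·0.2013; P(aggressive) ≈ 0.0860, P(balanced) ≈ 0.7611, P(conservative) ≈ 0.1529
After 'fold-or-call': normaliser = 0.1·0.0860 + 0.35·0.7611 + 0.2·0.1529; P(aggressive) ≈ 0.0282, P(balanced) ≈ 0.8717, P(conservative) ≈ 0.1001
After 'raise': normaliser = 0.9·0.0282 + 0.65·0.8717 + 0.8·0.1001; P(aggressive) ≈ 0.0377, P(balanced) ≈ 0.8431, P(conservative) ≈ 0.1192

0.843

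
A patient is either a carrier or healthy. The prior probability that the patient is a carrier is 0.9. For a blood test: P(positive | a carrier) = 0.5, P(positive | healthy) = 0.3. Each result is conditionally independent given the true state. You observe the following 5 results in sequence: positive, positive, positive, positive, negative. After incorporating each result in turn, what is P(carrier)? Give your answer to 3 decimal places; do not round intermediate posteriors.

Apply Bayes' rule sequentially, carrying P(carrier) forward.
After 'positive': P(carrier) = 0.5·0.9000 / (0.5·0.9000 + 0.3·0.1000) ≈ 0.9375
After 'positive': P(carrier) = 0.5·0.9375 / (0.5·0.9375 + 0.3·0.0625) ≈ 0.9615
After 'positive': P(carrier) = 0.5·0.9615 / (0.5·0.9615 + 0.3·0.0385) ≈ 0.9766
After 'positive': P(carrier) = 0.5·0.9766 / (0.5·0.9766 + 0.3·0.0234) ≈ 0.9858
After 'negative': P(carrier) = 0.5·0.9858 / (0.5·0.9858 + 0.7·0.0142) ≈ 0.9802

0.980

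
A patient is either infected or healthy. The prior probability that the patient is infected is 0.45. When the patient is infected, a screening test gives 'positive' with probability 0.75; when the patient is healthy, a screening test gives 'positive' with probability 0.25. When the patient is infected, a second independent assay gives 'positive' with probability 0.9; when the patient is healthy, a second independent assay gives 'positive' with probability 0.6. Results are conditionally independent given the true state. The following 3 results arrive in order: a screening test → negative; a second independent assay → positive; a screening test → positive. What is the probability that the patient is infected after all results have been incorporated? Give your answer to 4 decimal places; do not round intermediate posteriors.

0.5510

After a screening test='negative': P(infected) = 0.25·0.4500 / (0.25·0.4500 + 0.75·0.5500) ≈ 0.2143
After a second independent assay='positive': P(infected) = 0.9·0.2143 / (0.9·0.2143 + 0.6·0.7857) ≈ 0.2903
After a screening test='positive': P(infected) = 0.75·0.2903 / (0.75·0.2903 + 0.25·0.7097) ≈ 0.5510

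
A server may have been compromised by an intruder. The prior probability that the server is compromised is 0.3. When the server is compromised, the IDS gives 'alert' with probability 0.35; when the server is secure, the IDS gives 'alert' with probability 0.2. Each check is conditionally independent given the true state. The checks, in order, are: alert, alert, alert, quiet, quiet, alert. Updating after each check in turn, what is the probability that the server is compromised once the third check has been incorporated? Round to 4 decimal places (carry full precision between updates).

0.6967

After 'alert': P(compromised) = 0.35·0.3000 / (0.35·0.3000 + 0.2·0.7000) ≈ 0.4286
After 'alert': P(compromised) = 0.35·0.4286 / (0.35·0.4286 + 0.2·0.5714) ≈ 0.5676
After 'alert': P(compromised) = 0.35·0.5676 / (0.35·0.5676 + 0.2·0.4324) ≈ 0.6967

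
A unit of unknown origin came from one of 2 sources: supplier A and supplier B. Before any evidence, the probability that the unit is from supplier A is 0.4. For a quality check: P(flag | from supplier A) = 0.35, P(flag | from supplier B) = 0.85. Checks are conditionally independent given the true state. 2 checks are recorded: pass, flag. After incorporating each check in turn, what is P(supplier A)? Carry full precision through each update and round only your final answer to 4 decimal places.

Each posterior becomes the prior for the next update.
After 'pass': P(supplier A) = 0.65·0.4000 / (0.65·0.4000 + 0.15·0.6000) ≈ 0.7429
After 'flag': P(supplier A) = 0.35·0.7429 / (0.35·0.7429 + 0.85·0.2571) ≈ 0.5433

0.5433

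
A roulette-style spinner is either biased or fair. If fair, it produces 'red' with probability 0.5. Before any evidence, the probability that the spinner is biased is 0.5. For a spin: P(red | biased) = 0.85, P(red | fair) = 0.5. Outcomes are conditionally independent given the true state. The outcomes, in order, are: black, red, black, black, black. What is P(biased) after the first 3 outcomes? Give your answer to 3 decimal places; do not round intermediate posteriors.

0.133

After 'black': P(biased) = 0.15·0.5000 / (0.15·0.5000 + 0.5·0.5000) ≈ 0.2308
After 'red': P(biased) = 0.85·0.2308 / (0.85·0.2308 + 0.5·0.7692) ≈ 0.3377
After 'black': P(biased) = 0.15·0.3377 / (0.15·0.3377 + 0.5·0.6623) ≈ 0.1327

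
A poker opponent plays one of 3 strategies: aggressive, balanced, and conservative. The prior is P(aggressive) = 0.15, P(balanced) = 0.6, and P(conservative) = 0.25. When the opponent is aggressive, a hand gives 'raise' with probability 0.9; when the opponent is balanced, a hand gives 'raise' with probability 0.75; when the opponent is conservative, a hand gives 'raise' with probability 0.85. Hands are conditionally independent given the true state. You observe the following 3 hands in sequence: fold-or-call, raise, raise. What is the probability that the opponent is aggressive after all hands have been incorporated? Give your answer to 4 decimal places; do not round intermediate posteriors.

0.0983

Each posterior becomes the prior for the next update.
After 'fold-or-call': normaliser = 0.1·0.1500 + 0.25·0.6000 + 0.15·0.2500; P(aggressive) ≈ 0.0741, P(balanced) ≈ 0.7407, P(conservative) ≈ 0.1852
After 'raise': normaliser = 0.9·0.0741 + 0.75·0.7407 + 0.85·0.1852; P(aggressive) ≈ 0.0855, P(balanced) ≈ 0.7126, P(conservative) ≈ 0.2019
After 'raise': normaliser = 0.9·0.0855 + 0.75·0.7126 + 0.85·0.2019; P(aggressive) ≈ 0.0983, P(balanced) ≈ 0.6825, P(conservative) ≈ 0.2192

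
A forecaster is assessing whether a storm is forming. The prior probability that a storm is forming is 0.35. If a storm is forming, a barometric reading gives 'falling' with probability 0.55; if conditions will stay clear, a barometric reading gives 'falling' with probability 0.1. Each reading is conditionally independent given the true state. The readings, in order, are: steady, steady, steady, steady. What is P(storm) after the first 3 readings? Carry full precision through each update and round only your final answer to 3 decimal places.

Each posterior becomes the prior for the next update.
After 'steady': P(storm) = 0.45·0.3500 / (0.45·0.3500 + 0.9·0.6500) ≈ 0.2121
After 'steady': P(storm) = 0.45·0.2121 / (0.45·0.2121 + 0.9·0.7879) ≈ 0.1186
After 'steady': P(storm) = 0.45·0.1186 / (0.45·0.1186 + 0.9·0.8814) ≈ 0.0631

0.063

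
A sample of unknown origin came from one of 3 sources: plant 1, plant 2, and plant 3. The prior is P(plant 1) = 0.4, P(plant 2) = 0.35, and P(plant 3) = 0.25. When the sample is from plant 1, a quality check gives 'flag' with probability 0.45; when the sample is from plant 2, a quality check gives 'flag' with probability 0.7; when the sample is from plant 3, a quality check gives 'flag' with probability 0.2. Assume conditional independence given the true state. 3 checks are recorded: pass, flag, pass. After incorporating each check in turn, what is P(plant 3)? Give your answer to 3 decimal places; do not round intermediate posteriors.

0.295

Apply Bayes' rule sequentially, carrying P(plant 3) forward.
After 'pass': normaliser = 0.55·0.4000 + 0.3·0.3500 + 0.8·0.2500; P(plant 1) ≈ 0.4190, P(plant 2) ≈ 0.2000, P(plant 3) ≈ 0.3810
After 'flag': normaliser = 0.45·0.4190 + 0.7·0.2000 + 0.2·0.3810; P(plant 1) ≈ 0.4659, P(plant 2) ≈ 0.3459, P(plant 3) ≈ 0.1882
After 'pass': normaliser = 0.55·0.4659 + 0.3·0.3459 + 0.8·0.1882; P(plant 1) ≈ 0.5018, P(plant 2) ≈ 0.2032, P(plant 3) ≈ 0.2949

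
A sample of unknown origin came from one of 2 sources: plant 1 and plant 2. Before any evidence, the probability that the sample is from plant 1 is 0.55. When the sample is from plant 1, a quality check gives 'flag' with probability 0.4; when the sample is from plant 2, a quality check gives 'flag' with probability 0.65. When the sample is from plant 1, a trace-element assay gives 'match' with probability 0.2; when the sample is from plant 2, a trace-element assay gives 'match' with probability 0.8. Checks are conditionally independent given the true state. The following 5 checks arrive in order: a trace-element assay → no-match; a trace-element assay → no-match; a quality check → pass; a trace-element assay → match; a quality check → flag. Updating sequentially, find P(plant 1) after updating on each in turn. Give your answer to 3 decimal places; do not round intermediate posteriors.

0.838

After a trace-element assay='no-match': P(plant 1) = 0.8·0.5500 / (0.8·0.5500 + 0.2·0.4500) ≈ 0.8302
After a trace-element assay='no-match': P(plant 1) = 0.8·0.8302 / (0.8·0.8302 + 0.2·0.1698) ≈ 0.9514
After a quality check='pass': P(plant 1) = 0.6·0.9514 / (0.6·0.9514 + 0.35·0.0486) ≈ 0.9710
After a trace-element assay='match': P(plant 1) = 0.2·0.9710 / (0.2·0.9710 + 0.8·0.0290) ≈ 0.8934
After a quality check='flag': P(plant 1) = 0.4·0.8934 / (0.4·0.8934 + 0.65·0.1066) ≈ 0.8376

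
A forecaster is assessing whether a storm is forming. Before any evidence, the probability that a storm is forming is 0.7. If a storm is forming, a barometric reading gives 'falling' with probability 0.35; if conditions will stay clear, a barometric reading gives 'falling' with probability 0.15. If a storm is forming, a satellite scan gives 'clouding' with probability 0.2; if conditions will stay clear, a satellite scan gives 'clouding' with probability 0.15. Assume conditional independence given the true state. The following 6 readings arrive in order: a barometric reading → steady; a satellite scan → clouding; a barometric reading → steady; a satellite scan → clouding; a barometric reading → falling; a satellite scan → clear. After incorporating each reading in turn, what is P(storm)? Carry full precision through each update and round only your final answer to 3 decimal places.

0.842

Apply Bayes' rule sequentially, carrying P(storm) forward.
After a barometric reading='steady': P(storm) = 0.65·0.7000 / (0.65·0.7000 + 0.85·0.3000) ≈ 0.6408
After a satellite scan='clouding': P(storm) = 0.2·0.6408 / (0.2·0.6408 + 0.15·0.3592) ≈ 0.7041
After a barometric reading='steady': P(storm) = 0.65·0.7041 / (0.65·0.7041 + 0.85·0.2959) ≈ 0.6453
After a satellite scan='clouding': P(storm) = 0.2·0.6453 / (0.2·0.6453 + 0.15·0.3547) ≈ 0.7081
After a barometric reading='falling': P(storm) = 0.35·0.7081 / (0.35·0.7081 + 0.15·0.2919) ≈ 0.8499
After a satellite scan='clear': P(storm) = 0.8·0.8499 / (0.8·0.8499 + 0.85·0.1501) ≈ 0.8419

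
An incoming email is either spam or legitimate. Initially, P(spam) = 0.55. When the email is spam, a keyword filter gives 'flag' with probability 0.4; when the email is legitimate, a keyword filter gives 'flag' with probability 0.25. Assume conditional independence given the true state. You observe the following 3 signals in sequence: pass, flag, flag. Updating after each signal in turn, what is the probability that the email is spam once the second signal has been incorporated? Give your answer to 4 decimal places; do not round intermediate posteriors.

0.6101

After 'pass': P(spam) = 0.6·0.5500 / (0.6·0.5500 + 0.75·0.4500) ≈ 0.4944
After 'flag': P(spam) = 0.4·0.4944 / (0.4·0.4944 + 0.25·0.5056) ≈ 0.6101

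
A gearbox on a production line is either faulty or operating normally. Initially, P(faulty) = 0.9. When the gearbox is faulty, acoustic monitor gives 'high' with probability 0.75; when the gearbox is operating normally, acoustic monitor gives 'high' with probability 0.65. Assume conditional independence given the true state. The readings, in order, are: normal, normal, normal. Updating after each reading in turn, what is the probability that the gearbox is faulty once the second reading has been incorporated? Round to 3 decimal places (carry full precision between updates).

Each posterior becomes the prior for the next update.
After 'normal': P(faulty) = 0.25·0.9000 / (0.25·0.9000 + 0.35·0.1000) ≈ 0.8654
After 'normal': P(faulty) = 0.25·0.8654 / (0.25·0.8654 + 0.35·0.1346) ≈ 0.8212

0.821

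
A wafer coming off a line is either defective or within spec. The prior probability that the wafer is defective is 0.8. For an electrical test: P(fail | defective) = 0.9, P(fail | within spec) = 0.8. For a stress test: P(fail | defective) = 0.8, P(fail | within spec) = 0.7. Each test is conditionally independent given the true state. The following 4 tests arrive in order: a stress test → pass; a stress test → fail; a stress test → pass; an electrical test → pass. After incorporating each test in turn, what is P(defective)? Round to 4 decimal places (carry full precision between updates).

Apply Bayes' rule sequentially, carrying P(defective) forward.
After a stress test='pass': P(defective) = 0.2·0.8000 / (0.2·0.8000 + 0.3·0.2000) ≈ 0.7273
After a stress test='fail': P(defective) = 0.8·0.7273 / (0.8·0.7273 + 0.7·0.2727) ≈ 0.7529
After a stress test='pass': P(defective) = 0.2·0.7529 / (0.2·0.7529 + 0.3·0.2471) ≈ 0.6702
After an electrical test='pass': P(defective) = 0.1·0.6702 / (0.1·0.6702 + 0.2·0.3298) ≈ 0.5039

0.5039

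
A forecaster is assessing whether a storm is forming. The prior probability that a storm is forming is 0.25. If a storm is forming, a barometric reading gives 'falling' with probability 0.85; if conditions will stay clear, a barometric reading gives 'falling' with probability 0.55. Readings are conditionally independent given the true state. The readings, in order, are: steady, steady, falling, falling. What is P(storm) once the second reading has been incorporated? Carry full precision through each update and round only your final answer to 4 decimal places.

0.0357

After 'steady': P(storm) = 0.15·0.2500 / (0.15·0.2500 + 0.45·0.7500) ≈ 0.1000
After 'steady': P(storm) = 0.15·0.1000 / (0.15·0.1000 + 0.45·0.9000) ≈ 0.0357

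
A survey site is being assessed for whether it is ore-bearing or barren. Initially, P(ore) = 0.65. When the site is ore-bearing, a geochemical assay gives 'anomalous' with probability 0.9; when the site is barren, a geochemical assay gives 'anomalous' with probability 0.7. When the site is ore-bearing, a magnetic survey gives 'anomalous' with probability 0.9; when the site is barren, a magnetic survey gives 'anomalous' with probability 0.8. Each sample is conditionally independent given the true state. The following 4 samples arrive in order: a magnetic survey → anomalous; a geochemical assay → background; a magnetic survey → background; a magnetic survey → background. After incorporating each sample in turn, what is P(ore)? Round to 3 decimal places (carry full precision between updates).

0.148

After a magnetic survey='anomalous': P(ore) = 0.9·0.6500 / (0.9·0.6500 + 0.8·0.3500) ≈ 0.6763
After a geochemical assay='background': P(ore) = 0.1·0.6763 / (0.1·0.6763 + 0.3·0.3237) ≈ 0.4105
After a magnetic survey='background': P(ore) = 0.1·0.4105 / (0.1·0.4105 + 0.2·0.5895) ≈ 0.2583
After a magnetic survey='background': P(ore) = 0.1·0.2583 / (0.1·0.2583 + 0.2·0.7417) ≈ 0.1483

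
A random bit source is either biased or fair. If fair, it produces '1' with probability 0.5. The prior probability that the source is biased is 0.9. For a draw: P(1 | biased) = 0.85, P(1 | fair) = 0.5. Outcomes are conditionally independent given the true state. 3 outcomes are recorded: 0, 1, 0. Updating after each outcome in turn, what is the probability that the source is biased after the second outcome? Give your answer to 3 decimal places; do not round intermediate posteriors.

0.821

Each posterior becomes the prior for the next update.
After '0': P(biased) = 0.15·0.9000 / (0.15·0.9000 + 0.5·0.1000) ≈ 0.7297
After '1': P(biased) = 0.85·0.7297 / (0.85·0.7297 + 0.5·0.2703) ≈ 0.8211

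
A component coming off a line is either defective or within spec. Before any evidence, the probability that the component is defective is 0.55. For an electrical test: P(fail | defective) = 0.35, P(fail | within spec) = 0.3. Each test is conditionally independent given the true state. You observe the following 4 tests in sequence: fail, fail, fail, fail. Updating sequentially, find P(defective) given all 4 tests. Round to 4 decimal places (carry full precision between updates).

0.6937

After 'fail': P(defective) = 0.35·0.5500 / (0.35·0.5500 + 0.3·0.4500) ≈ 0.5878
After 'fail': P(defective) = 0.35·0.5878 / (0.35·0.5878 + 0.3·0.4122) ≈ 0.6246
After 'fail': P(defective) = 0.35·0.6246 / (0.35·0.6246 + 0.3·0.3754) ≈ 0.6600
After 'fail': P(defective) = 0.35·0.6600 / (0.35·0.6600 + 0.3·0.3400) ≈ 0.6937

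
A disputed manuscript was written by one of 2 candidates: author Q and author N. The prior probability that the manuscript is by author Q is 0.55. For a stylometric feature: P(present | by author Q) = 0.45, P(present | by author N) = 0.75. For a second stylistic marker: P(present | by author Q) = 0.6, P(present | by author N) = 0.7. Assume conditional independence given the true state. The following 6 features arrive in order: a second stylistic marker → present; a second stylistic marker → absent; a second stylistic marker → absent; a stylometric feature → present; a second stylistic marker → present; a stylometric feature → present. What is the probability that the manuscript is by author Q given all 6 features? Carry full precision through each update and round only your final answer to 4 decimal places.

After a second stylistic marker='present': P(author Q) = 0.6·0.5500 / (0.6·0.5500 + 0.7·0.4500) ≈ 0.5116
After a second stylistic marker='absent': P(author Q) = 0.4·0.5116 / (0.4·0.5116 + 0.3·0.4884) ≈ 0.5828
After a second stylistic marker='absent': P(author Q) = 0.4·0.5828 / (0.4·0.5828 + 0.3·0.4172) ≈ 0.6506
After a stylometric feature='present': P(author Q) = 0.45·0.6506 / (0.45·0.6506 + 0.75·0.3494) ≈ 0.5277
After a second stylistic marker='present': P(author Q) = 0.6·0.5277 / (0.6·0.5277 + 0.7·0.4723) ≈ 0.4892
After a stylometric feature='present': P(author Q) = 0.45·0.4892 / (0.45·0.4892 + 0.75·0.5108) ≈ 0.3650

0.3650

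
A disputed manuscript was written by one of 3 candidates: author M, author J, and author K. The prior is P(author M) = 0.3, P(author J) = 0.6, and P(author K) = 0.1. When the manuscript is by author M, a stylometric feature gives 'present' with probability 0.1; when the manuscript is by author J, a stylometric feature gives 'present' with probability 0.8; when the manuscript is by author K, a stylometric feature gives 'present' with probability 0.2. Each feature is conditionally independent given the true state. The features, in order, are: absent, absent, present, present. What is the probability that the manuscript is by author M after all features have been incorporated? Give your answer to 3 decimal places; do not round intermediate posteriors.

0.119

Each posterior becomes the prior for the next update.
After 'absent': normaliser = 0.9·0.3000 + 0.2·0.6000 + 0.8·0.1000; P(author M) ≈ 0.5745, P(author J) ≈ 0.2553, P(author K) ≈ 0.1702
After 'absent': normaliser = 0.9·0.5745 + 0.2·0.2553 + 0.8·0.1702; P(author M) ≈ 0.7341, P(author J) ≈ 0.0725, P(author K) ≈ 0.1934
After 'present': normaliser = 0.1·0.7341 + 0.8·0.0725 + 0.2·0.1934; P(author M) ≈ 0.4316, P(author J) ≈ 0.3410, P(author K) ≈ 0.2274
After 'present': normaliser = 0.1·0.4316 + 0.8·0.3410 + 0.2·0.2274; P(author M) ≈ 0.1194, P(author J) ≈ 0.7548, P(author K) ≈ 0.1258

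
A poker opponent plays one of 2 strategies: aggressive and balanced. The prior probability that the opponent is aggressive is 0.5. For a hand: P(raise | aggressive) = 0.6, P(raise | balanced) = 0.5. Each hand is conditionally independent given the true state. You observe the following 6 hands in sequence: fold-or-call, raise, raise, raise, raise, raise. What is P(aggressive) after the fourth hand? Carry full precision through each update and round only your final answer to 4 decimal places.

After 'fold-or-call': P(aggressive) = 0.4·0.5000 / (0.4·0.5000 + 0.5·0.5000) ≈ 0.4444
After 'raise': P(aggressive) = 0.6·0.4444 / (0.6·0.4444 + 0.5·0.5556) ≈ 0.4898
After 'raise': P(aggressive) = 0.6·0.4898 / (0.6·0.4898 + 0.5·0.5102) ≈ 0.5353
After 'raise': P(aggressive) = 0.6·0.5353 / (0.6·0.5353 + 0.5·0.4647) ≈ 0.5803

0.5803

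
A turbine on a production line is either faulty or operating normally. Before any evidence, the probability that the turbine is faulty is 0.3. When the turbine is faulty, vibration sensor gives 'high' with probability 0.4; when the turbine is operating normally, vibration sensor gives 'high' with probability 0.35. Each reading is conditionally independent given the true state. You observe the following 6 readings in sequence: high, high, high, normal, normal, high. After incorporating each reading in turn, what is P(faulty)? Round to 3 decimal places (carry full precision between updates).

After 'high': P(faulty) = 0.4·0.3000 / (0.4·0.3000 + 0.35·0.7000) ≈ 0.3288
After 'high': P(faulty) = 0.4·0.3288 / (0.4·0.3288 + 0.35·0.6712) ≈ 0.3589
After 'high': P(faulty) = 0.4·0.3589 / (0.4·0.3589 + 0.35·0.6411) ≈ 0.3901
After 'normal': P(faulty) = 0.6·0.3901 / (0.6·0.3901 + 0.65·0.6099) ≈ 0.3713
After 'normal': P(faulty) = 0.6·0.3713 / (0.6·0.3713 + 0.65·0.6287) ≈ 0.3528
After 'high': P(faulty) = 0.4·0.3528 / (0.4·0.3528 + 0.35·0.6472) ≈ 0.3838

0.384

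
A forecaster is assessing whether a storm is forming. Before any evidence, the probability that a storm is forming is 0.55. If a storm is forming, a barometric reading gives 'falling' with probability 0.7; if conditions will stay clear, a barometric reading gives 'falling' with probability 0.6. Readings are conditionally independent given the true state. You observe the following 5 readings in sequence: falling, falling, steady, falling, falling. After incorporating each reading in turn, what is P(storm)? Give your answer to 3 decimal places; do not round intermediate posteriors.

After 'falling': P(storm) = 0.7·0.5500 / (0.7·0.5500 + 0.6·0.4500) ≈ 0.5878
After 'falling': P(storm) = 0.7·0.5878 / (0.7·0.5878 + 0.6·0.4122) ≈ 0.6246
After 'steady': P(storm) = 0.3·0.6246 / (0.3·0.6246 + 0.4·0.3754) ≈ 0.5551
After 'falling': P(storm) = 0.7·0.5551 / (0.7·0.5551 + 0.6·0.4449) ≈ 0.5928
After 'falling': P(storm) = 0.7·0.5928 / (0.7·0.5928 + 0.6·0.4072) ≈ 0.6294

0.629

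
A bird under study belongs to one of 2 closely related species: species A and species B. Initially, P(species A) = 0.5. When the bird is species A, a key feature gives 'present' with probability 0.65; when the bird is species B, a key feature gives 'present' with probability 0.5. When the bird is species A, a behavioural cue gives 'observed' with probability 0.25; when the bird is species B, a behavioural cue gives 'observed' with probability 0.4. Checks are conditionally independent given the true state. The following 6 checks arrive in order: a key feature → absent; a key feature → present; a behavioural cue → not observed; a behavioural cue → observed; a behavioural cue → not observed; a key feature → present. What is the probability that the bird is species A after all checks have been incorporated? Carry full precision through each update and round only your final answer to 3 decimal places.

0.536

After a key feature='absent': P(species A) = 0.35·0.5000 / (0.35·0.5000 + 0.5·0.5000) ≈ 0.4118
After a key feature='present': P(species A) = 0.65·0.4118 / (0.65·0.4118 + 0.5·0.5882) ≈ 0.4764
After a behavioural cue='not observed': P(species A) = 0.75·0.4764 / (0.75·0.4764 + 0.6·0.5236) ≈ 0.5322
After a behavioural cue='observed': P(species A) = 0.25·0.5322 / (0.25·0.5322 + 0.4·0.4678) ≈ 0.4155
After a behavioural cue='not observed': P(species A) = 0.75·0.4155 / (0.75·0.4155 + 0.6·0.5845) ≈ 0.4705
After a key feature='present': P(species A) = 0.65·0.4705 / (0.65·0.4705 + 0.5·0.5295) ≈ 0.5360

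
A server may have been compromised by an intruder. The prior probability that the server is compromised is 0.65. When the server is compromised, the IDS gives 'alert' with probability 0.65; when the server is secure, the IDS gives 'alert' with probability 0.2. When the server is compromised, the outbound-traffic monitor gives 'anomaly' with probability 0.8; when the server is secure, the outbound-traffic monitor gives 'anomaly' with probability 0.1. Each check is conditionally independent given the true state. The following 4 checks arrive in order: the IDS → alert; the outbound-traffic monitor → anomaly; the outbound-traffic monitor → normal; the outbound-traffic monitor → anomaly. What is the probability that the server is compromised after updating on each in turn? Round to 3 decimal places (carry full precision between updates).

0.988

After the IDS='alert': P(compromised) = 0.65·0.6500 / (0.65·0.6500 + 0.2·0.3500) ≈ 0.8579
After the outbound-traffic monitor='anomaly': P(compromised) = 0.8·0.8579 / (0.8·0.8579 + 0.1·0.1421) ≈ 0.9797
After the outbound-traffic monitor='normal': P(compromised) = 0.2·0.9797 / (0.2·0.9797 + 0.9·0.0203) ≈ 0.9147
After the outbound-traffic monitor='anomaly': P(compromised) = 0.8·0.9147 / (0.8·0.9147 + 0.1·0.0853) ≈ 0.9885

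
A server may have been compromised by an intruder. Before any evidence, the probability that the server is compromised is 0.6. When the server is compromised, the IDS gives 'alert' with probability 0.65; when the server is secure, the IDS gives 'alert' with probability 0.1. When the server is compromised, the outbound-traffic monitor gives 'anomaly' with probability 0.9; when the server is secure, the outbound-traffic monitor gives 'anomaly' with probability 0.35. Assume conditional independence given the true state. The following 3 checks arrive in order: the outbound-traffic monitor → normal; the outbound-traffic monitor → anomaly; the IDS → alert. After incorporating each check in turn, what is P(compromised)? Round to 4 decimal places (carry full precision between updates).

0.7941

After the outbound-traffic monitor='normal': P(compromised) = 0.1·0.6000 / (0.1·0.6000 + 0.65·0.4000) ≈ 0.1875
After the outbound-traffic monitor='anomaly': P(compromised) = 0.9·0.1875 / (0.9·0.1875 + 0.35·0.8125) ≈ 0.3724
After the IDS='alert': P(compromised) = 0.65·0.3724 / (0.65·0.3724 + 0.1·0.6276) ≈ 0.7941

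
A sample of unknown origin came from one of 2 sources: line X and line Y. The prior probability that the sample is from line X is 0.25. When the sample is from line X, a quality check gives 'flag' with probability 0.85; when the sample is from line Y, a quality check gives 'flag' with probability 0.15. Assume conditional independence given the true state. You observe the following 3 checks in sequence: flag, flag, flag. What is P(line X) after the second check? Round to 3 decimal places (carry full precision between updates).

0.915

After 'flag': P(line X) = 0.85·0.2500 / (0.85·0.2500 + 0.15·0.7500) ≈ 0.6538
After 'flag': P(line X) = 0.85·0.6538 / (0.85·0.6538 + 0.15·0.3462) ≈ 0.9146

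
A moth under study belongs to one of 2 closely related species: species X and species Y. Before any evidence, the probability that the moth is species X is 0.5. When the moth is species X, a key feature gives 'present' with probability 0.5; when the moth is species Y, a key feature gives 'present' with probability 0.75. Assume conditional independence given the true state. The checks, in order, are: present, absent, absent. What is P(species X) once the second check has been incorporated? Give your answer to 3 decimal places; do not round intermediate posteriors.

0.571

After 'present': P(species X) = 0.5·0.5000 / (0.5·0.5000 + 0.75·0.5000) ≈ 0.4000
After 'absent': P(species X) = 0.5·0.4000 / (0.5·0.4000 + 0.25·0.6000) ≈ 0.5714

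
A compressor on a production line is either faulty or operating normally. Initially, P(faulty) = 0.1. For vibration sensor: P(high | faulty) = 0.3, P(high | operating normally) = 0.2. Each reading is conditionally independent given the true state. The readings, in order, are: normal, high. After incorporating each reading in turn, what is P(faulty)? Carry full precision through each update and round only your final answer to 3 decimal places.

After 'normal': P(faulty) = 0.7·0.1000 / (0.7·0.1000 + 0.8·0.9000) ≈ 0.0886
After 'high': P(faulty) = 0.3·0.0886 / (0.3·0.0886 + 0.2·0.9114) ≈ 0.1273

0.127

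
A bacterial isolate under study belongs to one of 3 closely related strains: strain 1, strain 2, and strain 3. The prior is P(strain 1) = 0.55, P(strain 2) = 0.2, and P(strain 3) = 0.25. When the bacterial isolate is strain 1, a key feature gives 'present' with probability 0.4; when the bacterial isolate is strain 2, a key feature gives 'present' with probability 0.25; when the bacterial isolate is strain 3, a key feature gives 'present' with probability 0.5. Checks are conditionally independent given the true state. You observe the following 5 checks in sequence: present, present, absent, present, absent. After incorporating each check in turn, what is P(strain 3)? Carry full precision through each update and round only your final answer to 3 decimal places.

0.351

Each posterior becomes the prior for the next update.
After 'present': normaliser = 0.4·0.5500 + 0.25·0.2000 + 0.5·0.2500; P(strain 1) ≈ 0.5570, P(strain 2) ≈ 0.1266, P(strain 3) ≈ 0.3165
After 'present': normaliser = 0.4·0.5570 + 0.25·0.1266 + 0.5·0.3165; P(strain 1) ≈ 0.5399, P(strain 2) ≈ 0.0767, P(strain 3) ≈ 0.3834
After 'absent': normaliser = 0.6·0.5399 + 0.75·0.0767 + 0.5·0.3834; P(strain 1) ≈ 0.5652, P(strain 2) ≈ 0.1003, P(strain 3) ≈ 0.3345
After 'present': normaliser = 0.4·0.5652 + 0.25·0.1003 + 0.5·0.3345; P(strain 1) ≈ 0.5403, P(strain 2) ≈ 0.0600, P(strain 3) ≈ 0.3997
After 'absent': normaliser = 0.6·0.5403 + 0.75·0.0600 + 0.5·0.3997; P(strain 1) ≈ 0.5697, P(strain 2) ≈ 0.0790, P(strain 3) ≈ 0.3512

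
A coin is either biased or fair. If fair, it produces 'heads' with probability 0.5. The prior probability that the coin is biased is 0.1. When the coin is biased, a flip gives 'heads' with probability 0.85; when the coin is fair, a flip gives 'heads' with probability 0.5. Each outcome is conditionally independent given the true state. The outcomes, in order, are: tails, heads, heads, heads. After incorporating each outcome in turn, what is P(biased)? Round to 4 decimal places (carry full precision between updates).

0.1407

Each posterior becomes the prior for the next update.
After 'tails': P(biased) = 0.15·0.1000 / (0.15·0.1000 + 0.5·0.9000) ≈ 0.0323
After 'heads': P(biased) = 0.85·0.0323 / (0.85·0.0323 + 0.5·0.9677) ≈ 0.0536
After 'heads': P(biased) = 0.85·0.0536 / (0.85·0.0536 + 0.5·0.9464) ≈ 0.0879
After 'heads': P(biased) = 0.85·0.0879 / (0.85·0.0879 + 0.5·0.9121) ≈ 0.1407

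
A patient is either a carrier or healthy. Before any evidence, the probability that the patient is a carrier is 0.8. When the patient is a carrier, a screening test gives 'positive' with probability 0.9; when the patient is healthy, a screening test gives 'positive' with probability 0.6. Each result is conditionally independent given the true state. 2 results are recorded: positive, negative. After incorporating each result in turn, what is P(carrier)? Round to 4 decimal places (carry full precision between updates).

After 'positive': P(carrier) = 0.9·0.8000 / (0.9·0.8000 + 0.6·0.2000) ≈ 0.8571
After 'negative': P(carrier) = 0.1·0.8571 / (0.1·0.8571 + 0.4·0.1429) ≈ 0.6000

0.6000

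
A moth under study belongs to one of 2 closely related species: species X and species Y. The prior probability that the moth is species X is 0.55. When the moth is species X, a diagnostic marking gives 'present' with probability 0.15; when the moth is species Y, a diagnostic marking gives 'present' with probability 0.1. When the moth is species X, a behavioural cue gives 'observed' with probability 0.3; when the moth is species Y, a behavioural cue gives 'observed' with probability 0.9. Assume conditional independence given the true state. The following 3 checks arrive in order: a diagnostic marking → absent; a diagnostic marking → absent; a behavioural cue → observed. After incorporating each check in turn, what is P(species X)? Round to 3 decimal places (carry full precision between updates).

0.267

Each posterior becomes the prior for the next update.
After a diagnostic marking='absent': P(species X) = 0.85·0.5500 / (0.85·0.5500 + 0.9·0.4500) ≈ 0.5358
After a diagnostic marking='absent': P(species X) = 0.85·0.5358 / (0.85·0.5358 + 0.9·0.4642) ≈ 0.5216
After a behavioural cue='observed': P(species X) = 0.3·0.5216 / (0.3·0.5216 + 0.9·0.4784) ≈ 0.2665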